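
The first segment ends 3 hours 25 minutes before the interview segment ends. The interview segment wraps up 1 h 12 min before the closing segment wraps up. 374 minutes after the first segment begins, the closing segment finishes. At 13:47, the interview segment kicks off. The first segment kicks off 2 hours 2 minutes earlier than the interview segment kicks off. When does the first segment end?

The first segment starts at 13:47 − 122 min = 11:45.
The closing segment ends at 11:45 + 374 min = 17:59.
The interview segment ends at 17:59 − 72 min = 16:47.
The first segment ends at 16:47 − 205 min = 13:22.

13:22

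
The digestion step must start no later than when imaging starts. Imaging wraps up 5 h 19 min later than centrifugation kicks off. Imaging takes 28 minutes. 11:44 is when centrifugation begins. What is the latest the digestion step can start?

16:35

Imaging ends at 11:44 + 319 min = 17:03.
Imaging starts at 17:03 − 28 min = 16:35.
The digestion step is bounded by imaging, so the latest it can start is 16:35.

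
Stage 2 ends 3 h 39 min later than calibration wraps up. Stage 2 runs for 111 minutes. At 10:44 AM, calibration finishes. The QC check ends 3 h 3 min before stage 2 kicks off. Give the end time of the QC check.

Stage 2 ends at 10:44 AM + 219 min = 2:23 PM.
Stage 2 starts at 2:23 PM − 111 min = 12:32 PM.
The QC check ends at 12:32 PM − 183 min = 9:29 AM.

9:29 AM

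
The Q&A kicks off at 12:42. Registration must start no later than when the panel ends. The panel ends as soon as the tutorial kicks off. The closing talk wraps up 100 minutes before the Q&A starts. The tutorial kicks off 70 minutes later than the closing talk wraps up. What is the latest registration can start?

12:12

The closing talk ends at 12:42 − 100 min = 11:02.
The tutorial starts at 11:02 + 70 min = 12:12.
So the panel ends at 12:12.
Registration is bounded by the panel, so the latest it can start is 12:12.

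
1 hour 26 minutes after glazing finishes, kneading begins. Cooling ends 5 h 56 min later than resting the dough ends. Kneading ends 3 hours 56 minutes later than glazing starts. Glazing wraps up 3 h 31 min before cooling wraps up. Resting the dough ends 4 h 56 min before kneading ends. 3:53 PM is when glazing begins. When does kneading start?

6:44 PM

Kneading ends at 3:53 PM + 236 min = 7:49 PM.
Resting the dough ends at 7:49 PM − 296 min = 2:53 PM.
Cooling ends at 2:53 PM + 356 min = 8:49 PM.
Glazing ends at 8:49 PM − 211 min = 5:18 PM.
Kneading starts at 5:18 PM + 86 min = 6:44 PM.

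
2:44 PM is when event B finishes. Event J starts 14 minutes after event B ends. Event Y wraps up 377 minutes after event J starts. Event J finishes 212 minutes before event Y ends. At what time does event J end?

5:43 PM

Event J starts at 2:44 PM + 14 min = 2:58 PM.
Event Y ends at 2:58 PM + 377 min = 9:15 PM.
Event J ends at 9:15 PM − 212 min = 5:43 PM.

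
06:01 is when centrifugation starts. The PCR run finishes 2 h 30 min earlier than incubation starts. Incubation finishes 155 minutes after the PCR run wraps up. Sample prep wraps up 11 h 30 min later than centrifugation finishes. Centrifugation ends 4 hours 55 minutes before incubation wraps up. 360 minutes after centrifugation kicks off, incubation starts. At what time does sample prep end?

18:41

Incubation starts at 06:01 + 360 min = 12:01.
The PCR run ends at 12:01 − 150 min = 09:31.
Incubation ends at 09:31 + 155 min = 12:06.
Centrifugation ends at 12:06 − 295 min = 07:11.
Sample prep ends at 07:11 + 690 min = 18:41.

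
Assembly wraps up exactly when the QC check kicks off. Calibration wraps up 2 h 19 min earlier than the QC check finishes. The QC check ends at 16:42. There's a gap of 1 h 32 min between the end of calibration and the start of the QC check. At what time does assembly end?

15:55

Calibration ends at 16:42 − 139 min = 14:23.
The QC check starts at 14:23 + 92 min = 15:55.
So assembly ends at 15:55.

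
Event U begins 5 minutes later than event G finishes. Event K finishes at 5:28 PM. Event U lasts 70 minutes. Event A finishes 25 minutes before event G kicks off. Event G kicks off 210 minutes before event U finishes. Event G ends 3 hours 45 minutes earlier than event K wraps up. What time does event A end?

Event G ends at 5:28 PM − 225 min = 1:43 PM.
Event U starts at 1:43 PM + 5 min = 1:48 PM.
Event U ends at 1:48 PM + 70 min = 2:58 PM.
Event G starts at 2:58 PM − 210 min = 11:28 AM.
Event A ends at 11:28 AM − 25 min = 11:03 AM.

11:03 AM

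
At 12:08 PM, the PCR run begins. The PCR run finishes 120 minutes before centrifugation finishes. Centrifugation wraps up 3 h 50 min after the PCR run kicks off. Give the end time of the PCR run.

1:58 PM

Centrifugation ends at 12:08 PM + 230 min = 3:58 PM.
The PCR run ends at 3:58 PM − 120 min = 1:58 PM.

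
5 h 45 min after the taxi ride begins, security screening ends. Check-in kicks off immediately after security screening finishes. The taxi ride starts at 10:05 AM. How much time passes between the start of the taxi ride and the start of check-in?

Security screening ends at 10:05 AM + 345 min = 3:50 PM.
So check-in starts at 3:50 PM.
From 10:05 AM to 3:50 PM is 345 minutes.

345 minutes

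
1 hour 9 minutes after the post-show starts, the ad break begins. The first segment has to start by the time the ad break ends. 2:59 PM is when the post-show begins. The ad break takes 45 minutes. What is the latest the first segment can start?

4:53 PM

The ad break starts at 2:59 PM + 69 min = 4:08 PM.
The ad break ends at 4:08 PM + 45 min = 4:53 PM.
The first segment is bounded by the ad break, so the latest it can start is 4:53 PM.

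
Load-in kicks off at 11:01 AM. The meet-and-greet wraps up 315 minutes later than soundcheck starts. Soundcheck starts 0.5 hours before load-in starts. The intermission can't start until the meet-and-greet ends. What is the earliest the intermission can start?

Soundcheck starts at 11:01 AM − 30 min = 10:31 AM.
The meet-and-greet ends at 10:31 AM + 315 min = 3:46 PM.
The intermission is bounded by the meet-and-greet, so the earliest it can start is 3:46 PM.

3:46 PM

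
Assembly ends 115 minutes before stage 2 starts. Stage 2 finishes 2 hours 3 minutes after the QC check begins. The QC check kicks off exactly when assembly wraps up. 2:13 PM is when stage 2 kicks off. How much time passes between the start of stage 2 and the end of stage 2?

8 minutes

Assembly ends at 2:13 PM − 115 min = 12:18 PM.
So the QC check starts at 12:18 PM.
Stage 2 ends at 12:18 PM + 123 min = 2:21 PM.
From 2:13 PM to 2:21 PM is 8 minutes.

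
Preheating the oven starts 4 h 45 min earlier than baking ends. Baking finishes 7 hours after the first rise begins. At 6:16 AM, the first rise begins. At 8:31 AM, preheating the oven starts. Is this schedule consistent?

Yes

Baking ends at 6:16 AM + 420 min = 1:16 PM.
Preheating the oven starts at 1:16 PM − 285 min = 8:31 AM.
That matches the stated 8:31 AM, so the schedule is consistent.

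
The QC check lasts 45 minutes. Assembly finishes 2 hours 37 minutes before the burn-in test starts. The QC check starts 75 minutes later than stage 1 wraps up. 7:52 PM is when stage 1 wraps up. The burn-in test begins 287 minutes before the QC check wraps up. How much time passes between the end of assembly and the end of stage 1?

324 minutes

The QC check starts at 7:52 PM + 75 min = 9:07 PM.
The QC check ends at 9:07 PM + 45 min = 9:52 PM.
The burn-in test starts at 9:52 PM − 287 min = 5:05 PM.
Assembly ends at 5:05 PM − 157 min = 2:28 PM.
From 2:28 PM to 7:52 PM is 324 minutes.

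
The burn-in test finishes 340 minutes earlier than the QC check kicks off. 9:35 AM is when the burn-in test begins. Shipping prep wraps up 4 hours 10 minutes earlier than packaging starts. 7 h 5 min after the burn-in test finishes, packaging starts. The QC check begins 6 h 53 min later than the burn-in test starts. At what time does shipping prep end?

The QC check starts at 9:35 AM + 413 min = 4:28 PM.
The burn-in test ends at 4:28 PM − 340 min = 10:48 AM.
Packaging starts at 10:48 AM + 425 min = 5:53 PM.
Shipping prep ends at 5:53 PM − 250 min = 1:43 PM.

1:43 PM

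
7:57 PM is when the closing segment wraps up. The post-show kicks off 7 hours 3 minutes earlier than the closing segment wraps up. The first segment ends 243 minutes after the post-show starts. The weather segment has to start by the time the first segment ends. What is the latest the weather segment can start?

4:57 PM

The post-show starts at 7:57 PM − 423 min = 12:54 PM.
The first segment ends at 12:54 PM + 243 min = 4:57 PM.
The weather segment is bounded by the first segment, so the latest it can start is 4:57 PM.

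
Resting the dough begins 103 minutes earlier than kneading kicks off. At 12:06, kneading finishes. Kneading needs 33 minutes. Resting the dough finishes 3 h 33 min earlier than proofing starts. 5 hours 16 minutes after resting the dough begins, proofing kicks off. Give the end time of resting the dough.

11:33

Kneading starts at 12:06 − 33 min = 11:33.
Resting the dough starts at 11:33 − 103 min = 09:50.
Proofing starts at 09:50 + 316 min = 15:06.
Resting the dough ends at 15:06 − 213 min = 11:33.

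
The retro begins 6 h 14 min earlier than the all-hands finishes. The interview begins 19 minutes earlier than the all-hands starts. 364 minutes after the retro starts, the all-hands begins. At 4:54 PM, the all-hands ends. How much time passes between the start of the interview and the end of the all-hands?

29 minutes

The retro starts at 4:54 PM − 374 min = 10:40 AM.
The all-hands starts at 10:40 AM + 364 min = 4:44 PM.
The interview starts at 4:44 PM − 19 min = 4:25 PM.
From 4:25 PM to 4:54 PM is 29 minutes.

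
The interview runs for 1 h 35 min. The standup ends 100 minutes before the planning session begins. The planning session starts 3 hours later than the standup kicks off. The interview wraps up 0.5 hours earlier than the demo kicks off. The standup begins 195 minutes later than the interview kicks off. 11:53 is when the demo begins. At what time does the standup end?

The interview ends at 11:53 − 30 min = 11:23.
The interview starts at 11:23 − 95 min = 09:48.
The standup starts at 09:48 + 195 min = 13:03.
The planning session starts at 13:03 + 180 min = 16:03.
The standup ends at 16:03 − 100 min = 14:23.

14:23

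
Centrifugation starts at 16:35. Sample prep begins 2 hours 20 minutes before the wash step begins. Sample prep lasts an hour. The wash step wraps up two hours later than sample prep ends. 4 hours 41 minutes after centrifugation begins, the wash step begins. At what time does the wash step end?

The wash step starts at 16:35 + 281 min = 21:16.
Sample prep starts at 21:16 − 140 min = 18:56.
Sample prep ends at 18:56 + 60 min = 19:56.
The wash step ends at 19:56 + 120 min = 21:56.

21:56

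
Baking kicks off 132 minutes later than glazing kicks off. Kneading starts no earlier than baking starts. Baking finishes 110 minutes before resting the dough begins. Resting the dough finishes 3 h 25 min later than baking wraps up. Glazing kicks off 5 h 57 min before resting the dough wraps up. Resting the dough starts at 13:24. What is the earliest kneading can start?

11:14

Baking ends at 13:24 − 110 min = 11:34.
Resting the dough ends at 11:34 + 205 min = 14:59.
Glazing starts at 14:59 − 357 min = 09:02.
Baking starts at 09:02 + 132 min = 11:14.
Kneading is bounded by baking, so the earliest it can start is 11:14.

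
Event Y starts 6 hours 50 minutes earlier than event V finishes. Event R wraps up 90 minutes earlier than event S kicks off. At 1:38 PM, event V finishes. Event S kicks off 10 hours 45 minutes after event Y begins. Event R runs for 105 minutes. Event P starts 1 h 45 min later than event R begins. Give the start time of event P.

Event Y starts at 1:38 PM − 410 min = 6:48 AM.
Event S starts at 6:48 AM + 645 min = 5:33 PM.
Event R ends at 5:33 PM − 90 min = 4:03 PM.
Event R starts at 4:03 PM − 105 min = 2:18 PM.
Event P starts at 2:18 PM + 105 min = 4:03 PM.

4:03 PM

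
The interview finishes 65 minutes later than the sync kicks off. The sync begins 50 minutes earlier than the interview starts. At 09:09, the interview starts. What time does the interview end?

The sync starts at 09:09 − 50 min = 08:19.
The interview ends at 08:19 + 65 min = 09:24.

09:24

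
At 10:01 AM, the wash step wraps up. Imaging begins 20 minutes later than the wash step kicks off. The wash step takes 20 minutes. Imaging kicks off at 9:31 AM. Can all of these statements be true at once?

No

The wash step starts at 10:01 AM − 20 min = 9:41 AM.
Imaging starts at 9:41 AM + 20 min = 10:01 AM.
But imaging is also said to start at 9:31 AM — a 30-minute conflict.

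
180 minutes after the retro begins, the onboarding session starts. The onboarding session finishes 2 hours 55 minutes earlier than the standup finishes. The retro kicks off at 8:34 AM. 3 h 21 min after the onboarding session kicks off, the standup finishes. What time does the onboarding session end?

The onboarding session starts at 8:34 AM + 180 min = 11:34 AM.
The standup ends at 11:34 AM + 201 min = 2:55 PM.
The onboarding session ends at 2:55 PM − 175 min = 12:00 PM.

12:00 PM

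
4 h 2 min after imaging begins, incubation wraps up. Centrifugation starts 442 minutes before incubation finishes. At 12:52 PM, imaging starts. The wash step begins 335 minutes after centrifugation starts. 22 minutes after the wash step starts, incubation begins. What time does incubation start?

3:29 PM

Incubation ends at 12:52 PM + 242 min = 4:54 PM.
Centrifugation starts at 4:54 PM − 442 min = 9:32 AM.
The wash step starts at 9:32 AM + 335 min = 3:07 PM.
Incubation starts at 3:07 PM + 22 min = 3:29 PM.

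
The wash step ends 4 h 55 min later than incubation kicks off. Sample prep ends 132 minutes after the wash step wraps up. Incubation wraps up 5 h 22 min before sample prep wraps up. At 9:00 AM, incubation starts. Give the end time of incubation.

10:45 AM

The wash step ends at 9:00 AM + 295 min = 1:55 PM.
Sample prep ends at 1:55 PM + 132 min = 4:07 PM.
Incubation ends at 4:07 PM − 322 min = 10:45 AM.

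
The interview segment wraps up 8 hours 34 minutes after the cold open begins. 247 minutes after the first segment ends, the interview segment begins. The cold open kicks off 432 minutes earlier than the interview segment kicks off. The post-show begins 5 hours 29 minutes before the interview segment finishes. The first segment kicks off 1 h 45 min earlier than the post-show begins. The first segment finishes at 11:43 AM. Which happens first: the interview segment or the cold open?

the cold open

The interview segment starts at 11:43 AM + 247 min = 3:50 PM.
The cold open starts at 3:50 PM − 432 min = 8:38 AM.
The interview segment starts at 3:50 PM and the cold open starts at 8:38 AM, so the cold open is first.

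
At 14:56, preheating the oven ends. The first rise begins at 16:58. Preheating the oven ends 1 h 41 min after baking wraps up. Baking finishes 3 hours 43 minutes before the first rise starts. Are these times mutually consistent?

Yes

Baking ends at 16:58 − 223 min = 13:15.
Preheating the oven ends at 13:15 + 101 min = 14:56.
That matches the stated 14:56, so the schedule is consistent.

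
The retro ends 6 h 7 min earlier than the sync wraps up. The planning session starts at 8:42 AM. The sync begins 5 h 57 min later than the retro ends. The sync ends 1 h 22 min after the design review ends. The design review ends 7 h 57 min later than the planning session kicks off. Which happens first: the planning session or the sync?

The design review ends at 8:42 AM + 477 min = 4:39 PM.
The sync ends at 4:39 PM + 82 min = 6:01 PM.
The retro ends at 6:01 PM − 367 min = 11:54 AM.
The sync starts at 11:54 AM + 357 min = 5:51 PM.
The planning session starts at 8:42 AM and the sync starts at 5:51 PM, so the planning session is first.

the planning session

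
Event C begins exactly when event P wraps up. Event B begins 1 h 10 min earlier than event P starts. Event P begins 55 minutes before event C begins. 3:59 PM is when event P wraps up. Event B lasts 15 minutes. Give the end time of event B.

Event C starts at 3:59 PM.
Event P starts at 3:59 PM − 55 min = 3:04 PM.
Event B starts at 3:04 PM − 70 min = 1:54 PM.
Event B ends at 1:54 PM + 15 min = 2:09 PM.

2:09 PM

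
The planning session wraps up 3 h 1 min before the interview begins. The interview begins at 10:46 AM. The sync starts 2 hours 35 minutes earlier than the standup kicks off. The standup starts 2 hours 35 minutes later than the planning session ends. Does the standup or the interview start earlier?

The planning session ends at 10:46 AM − 181 min = 7:45 AM.
The standup starts at 7:45 AM + 155 min = 10:20 AM.
The standup starts at 10:20 AM and the interview starts at 10:46 AM, so the standup is first.

the standup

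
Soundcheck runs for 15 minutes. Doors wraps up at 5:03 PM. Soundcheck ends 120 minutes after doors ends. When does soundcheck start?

Soundcheck ends at 5:03 PM + 120 min = 7:03 PM.
Soundcheck starts at 7:03 PM − 15 min = 6:48 PM.

6:48 PM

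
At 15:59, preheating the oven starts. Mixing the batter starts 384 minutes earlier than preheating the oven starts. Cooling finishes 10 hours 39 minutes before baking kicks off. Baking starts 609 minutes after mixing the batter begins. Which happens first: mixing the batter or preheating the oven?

mixing the batter

Mixing the batter starts at 15:59 − 384 min = 09:35.
Mixing the batter starts at 09:35 and preheating the oven starts at 15:59, so mixing the batter is first.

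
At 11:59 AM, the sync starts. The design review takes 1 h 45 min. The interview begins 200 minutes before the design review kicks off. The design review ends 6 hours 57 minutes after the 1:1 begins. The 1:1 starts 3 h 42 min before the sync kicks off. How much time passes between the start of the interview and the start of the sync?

The 1:1 starts at 11:59 AM − 222 min = 8:17 AM.
The design review ends at 8:17 AM + 417 min = 3:14 PM.
The design review starts at 3:14 PM − 105 min = 1:29 PM.
The interview starts at 1:29 PM − 200 min = 10:09 AM.
From 10:09 AM to 11:59 AM is 1 hour 50 minutes.

1 hour 50 minutes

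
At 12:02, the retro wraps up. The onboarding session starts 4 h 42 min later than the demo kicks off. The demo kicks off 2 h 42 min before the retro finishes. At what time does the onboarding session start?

The demo starts at 12:02 − 162 min = 09:20.
The onboarding session starts at 09:20 + 282 min = 14:02.

14:02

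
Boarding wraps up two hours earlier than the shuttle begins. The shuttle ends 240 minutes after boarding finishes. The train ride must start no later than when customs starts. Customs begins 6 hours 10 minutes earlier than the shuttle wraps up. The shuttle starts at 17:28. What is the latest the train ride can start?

13:18

Boarding ends at 17:28 − 120 min = 15:28.
The shuttle ends at 15:28 + 240 min = 19:28.
Customs starts at 19:28 − 370 min = 13:18.
The train ride is bounded by customs, so the latest it can start is 13:18.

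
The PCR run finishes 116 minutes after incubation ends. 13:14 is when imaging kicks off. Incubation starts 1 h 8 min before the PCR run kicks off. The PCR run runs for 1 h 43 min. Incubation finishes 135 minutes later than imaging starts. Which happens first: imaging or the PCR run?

Incubation ends at 13:14 + 135 min = 15:29.
The PCR run ends at 15:29 + 116 min = 17:25.
The PCR run starts at 17:25 − 103 min = 15:42.
Imaging starts at 13:14 and the PCR run starts at 15:42, so imaging is first.

imaging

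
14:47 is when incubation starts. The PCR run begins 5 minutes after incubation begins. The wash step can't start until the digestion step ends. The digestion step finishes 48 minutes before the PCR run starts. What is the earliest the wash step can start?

The PCR run starts at 14:47 + 5 min = 14:52.
The digestion step ends at 14:52 − 48 min = 14:04.
The wash step is bounded by the digestion step, so the earliest it can start is 14:04.

14:04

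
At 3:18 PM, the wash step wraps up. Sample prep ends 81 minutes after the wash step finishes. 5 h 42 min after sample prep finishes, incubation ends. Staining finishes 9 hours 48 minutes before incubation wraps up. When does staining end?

12:33 PM

Sample prep ends at 3:18 PM + 81 min = 4:39 PM.
Incubation ends at 4:39 PM + 342 min = 10:21 PM.
Staining ends at 10:21 PM − 588 min = 12:33 PM.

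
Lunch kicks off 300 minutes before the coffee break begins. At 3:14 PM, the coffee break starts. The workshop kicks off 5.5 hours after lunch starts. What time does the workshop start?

Lunch starts at 3:14 PM − 300 min = 10:14 AM.
The workshop starts at 10:14 AM + 330 min = 3:44 PM.

3:44 PM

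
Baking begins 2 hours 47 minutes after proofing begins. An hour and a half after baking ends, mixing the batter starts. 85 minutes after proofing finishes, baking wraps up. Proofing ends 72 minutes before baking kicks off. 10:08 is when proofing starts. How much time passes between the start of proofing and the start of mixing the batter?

270 minutes

Baking starts at 10:08 + 167 min = 12:55.
Proofing ends at 12:55 − 72 min = 11:43.
Baking ends at 11:43 + 85 min = 13:08.
Mixing the batter starts at 13:08 + 90 min = 14:38.
From 10:08 to 14:38 is 270 minutes.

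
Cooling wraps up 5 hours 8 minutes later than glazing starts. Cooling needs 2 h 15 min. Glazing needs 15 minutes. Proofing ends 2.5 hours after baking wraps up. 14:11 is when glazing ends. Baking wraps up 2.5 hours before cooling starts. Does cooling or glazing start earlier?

Glazing starts at 14:11 − 15 min = 13:56.
Cooling ends at 13:56 + 308 min = 19:04.
Cooling starts at 19:04 − 135 min = 16:49.
Cooling starts at 16:49 and glazing starts at 13:56, so glazing is first.

glazing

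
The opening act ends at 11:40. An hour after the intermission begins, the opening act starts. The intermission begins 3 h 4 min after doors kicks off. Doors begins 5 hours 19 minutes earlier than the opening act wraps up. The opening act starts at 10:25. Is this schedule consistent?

Yes

Doors starts at 11:40 − 319 min = 06:21.
The intermission starts at 06:21 + 184 min = 09:25.
The opening act starts at 09:25 + 60 min = 10:25.
That matches the stated 10:25, so the schedule is consistent.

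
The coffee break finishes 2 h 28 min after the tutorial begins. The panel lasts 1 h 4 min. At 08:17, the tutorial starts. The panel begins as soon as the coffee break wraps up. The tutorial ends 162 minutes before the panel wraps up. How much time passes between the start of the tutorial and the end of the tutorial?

50 minutes

The coffee break ends at 08:17 + 148 min = 10:45.
So the panel starts at 10:45.
The panel ends at 10:45 + 64 min = 11:49.
The tutorial ends at 11:49 − 162 min = 09:07.
From 08:17 to 09:07 is 50 minutes.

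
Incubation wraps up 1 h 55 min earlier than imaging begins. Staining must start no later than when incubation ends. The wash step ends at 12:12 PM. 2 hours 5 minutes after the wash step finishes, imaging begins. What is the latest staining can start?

Imaging starts at 12:12 PM + 125 min = 2:17 PM.
Incubation ends at 2:17 PM − 115 min = 12:22 PM.
Staining is bounded by incubation, so the latest it can start is 12:22 PM.

12:22 PM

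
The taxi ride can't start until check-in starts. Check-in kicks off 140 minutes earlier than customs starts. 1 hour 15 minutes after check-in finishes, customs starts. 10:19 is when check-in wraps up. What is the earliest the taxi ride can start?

Customs starts at 10:19 + 75 min = 11:34.
Check-in starts at 11:34 − 140 min = 09:14.
The taxi ride is bounded by check-in, so the earliest it can start is 09:14.

09:14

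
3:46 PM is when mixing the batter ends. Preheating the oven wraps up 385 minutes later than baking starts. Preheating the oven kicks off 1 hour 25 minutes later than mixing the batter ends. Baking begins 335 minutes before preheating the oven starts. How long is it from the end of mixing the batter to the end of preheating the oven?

2 hours 15 minutes

Preheating the oven starts at 3:46 PM + 85 min = 5:11 PM.
Baking starts at 5:11 PM − 335 min = 11:36 AM.
Preheating the oven ends at 11:36 AM + 385 min = 6:01 PM.
From 3:46 PM to 6:01 PM is 2 hours 15 minutes.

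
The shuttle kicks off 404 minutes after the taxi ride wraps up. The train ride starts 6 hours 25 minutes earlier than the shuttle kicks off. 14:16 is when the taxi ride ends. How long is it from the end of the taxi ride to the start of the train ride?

19 minutes

The shuttle starts at 14:16 + 404 min = 21:00.
The train ride starts at 21:00 − 385 min = 14:35.
From 14:16 to 14:35 is 19 minutes.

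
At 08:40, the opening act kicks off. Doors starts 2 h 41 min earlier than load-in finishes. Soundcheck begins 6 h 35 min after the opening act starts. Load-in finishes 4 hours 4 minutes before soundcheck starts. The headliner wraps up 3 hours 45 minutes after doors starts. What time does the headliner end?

Soundcheck starts at 08:40 + 395 min = 15:15.
Load-in ends at 15:15 − 244 min = 11:11.
Doors starts at 11:11 − 161 min = 08:30.
The headliner ends at 08:30 + 225 min = 12:15.

12:15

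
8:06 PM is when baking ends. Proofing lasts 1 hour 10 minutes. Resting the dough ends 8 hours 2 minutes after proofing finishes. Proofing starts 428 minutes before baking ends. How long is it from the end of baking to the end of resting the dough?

2 h 4 min

Proofing starts at 8:06 PM − 428 min = 12:58 PM.
Proofing ends at 12:58 PM + 70 min = 2:08 PM.
Resting the dough ends at 2:08 PM + 482 min = 10:10 PM.
From 8:06 PM to 10:10 PM is 2 h 4 min.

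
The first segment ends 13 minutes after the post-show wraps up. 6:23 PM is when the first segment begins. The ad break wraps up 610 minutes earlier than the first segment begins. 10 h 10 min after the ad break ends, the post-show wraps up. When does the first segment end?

6:36 PM

The ad break ends at 6:23 PM − 610 min = 8:13 AM.
The post-show ends at 8:13 AM + 610 min = 6:23 PM.
The first segment ends at 6:23 PM + 13 min = 6:36 PM.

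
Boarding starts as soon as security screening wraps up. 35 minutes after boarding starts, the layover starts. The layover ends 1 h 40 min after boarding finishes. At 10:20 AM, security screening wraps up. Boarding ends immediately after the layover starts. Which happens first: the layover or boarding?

boarding

Boarding starts at 10:20 AM.
The layover starts at 10:20 AM + 35 min = 10:55 AM.
The layover starts at 10:55 AM and boarding starts at 10:20 AM, so boarding is first.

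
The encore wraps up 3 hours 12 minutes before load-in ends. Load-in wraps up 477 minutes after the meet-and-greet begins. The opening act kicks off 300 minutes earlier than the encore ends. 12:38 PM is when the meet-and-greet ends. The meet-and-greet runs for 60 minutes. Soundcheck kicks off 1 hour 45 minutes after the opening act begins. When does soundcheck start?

The meet-and-greet starts at 12:38 PM − 60 min = 11:38 AM.
Load-in ends at 11:38 AM + 477 min = 7:35 PM.
The encore ends at 7:35 PM − 192 min = 4:23 PM.
The opening act starts at 4:23 PM − 300 min = 11:23 AM.
Soundcheck starts at 11:23 AM + 105 min = 1:08 PM.

1:08 PM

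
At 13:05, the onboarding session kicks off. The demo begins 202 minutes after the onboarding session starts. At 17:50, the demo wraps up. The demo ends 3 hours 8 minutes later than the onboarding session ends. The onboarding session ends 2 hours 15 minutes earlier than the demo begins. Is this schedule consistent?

No

The demo starts at 13:05 + 202 min = 16:27.
The onboarding session ends at 16:27 − 135 min = 14:12.
The demo ends at 14:12 + 188 min = 17:20.
But the demo is also said to end at 17:50 — a 30-minute conflict.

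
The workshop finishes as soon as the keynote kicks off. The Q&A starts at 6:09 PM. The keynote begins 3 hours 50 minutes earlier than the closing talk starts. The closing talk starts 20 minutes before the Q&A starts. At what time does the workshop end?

The closing talk starts at 6:09 PM − 20 min = 5:49 PM.
The keynote starts at 5:49 PM − 230 min = 1:59 PM.
So the workshop ends at 1:59 PM.

1:59 PM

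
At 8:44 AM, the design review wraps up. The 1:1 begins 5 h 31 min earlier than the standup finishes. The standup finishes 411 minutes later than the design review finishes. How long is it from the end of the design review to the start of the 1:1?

The standup ends at 8:44 AM + 411 min = 3:35 PM.
The 1:1 starts at 3:35 PM − 331 min = 10:04 AM.
From 8:44 AM to 10:04 AM is 1 hour 20 minutes.

1 hour 20 minutes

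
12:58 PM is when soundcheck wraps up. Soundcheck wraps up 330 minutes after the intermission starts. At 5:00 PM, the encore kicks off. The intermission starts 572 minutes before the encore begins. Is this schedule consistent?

Yes

The intermission starts at 5:00 PM − 572 min = 7:28 AM.
Soundcheck ends at 7:28 AM + 330 min = 12:58 PM.
That matches the stated 12:58 PM, so the schedule is consistent.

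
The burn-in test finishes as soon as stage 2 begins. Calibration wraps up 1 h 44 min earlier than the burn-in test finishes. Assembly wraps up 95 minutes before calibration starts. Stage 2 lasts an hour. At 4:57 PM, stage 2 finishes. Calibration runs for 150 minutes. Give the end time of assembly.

10:08 AM

Stage 2 starts at 4:57 PM − 60 min = 3:57 PM.
So the burn-in test ends at 3:57 PM.
Calibration ends at 3:57 PM − 104 min = 2:13 PM.
Calibration starts at 2:13 PM − 150 min = 11:43 AM.
Assembly ends at 11:43 AM − 95 min = 10:08 AM.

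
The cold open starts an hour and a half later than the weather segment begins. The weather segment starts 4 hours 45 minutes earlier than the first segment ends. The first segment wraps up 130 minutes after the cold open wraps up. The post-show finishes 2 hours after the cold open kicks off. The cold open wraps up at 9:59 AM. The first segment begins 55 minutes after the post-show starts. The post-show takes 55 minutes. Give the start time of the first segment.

The first segment ends at 9:59 AM + 130 min = 12:09 PM.
The weather segment starts at 12:09 PM − 285 min = 7:24 AM.
The cold open starts at 7:24 AM + 90 min = 8:54 AM.
The post-show ends at 8:54 AM + 120 min = 10:54 AM.
The post-show starts at 10:54 AM − 55 min = 9:59 AM.
The first segment starts at 9:59 AM + 55 min = 10:54 AM.

10:54 AM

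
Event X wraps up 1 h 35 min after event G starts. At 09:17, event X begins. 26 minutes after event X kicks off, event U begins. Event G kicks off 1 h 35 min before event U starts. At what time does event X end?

09:43

Event U starts at 09:17 + 26 min = 09:43.
Event G starts at 09:43 − 95 min = 08:08.
Event X ends at 08:08 + 95 min = 09:43.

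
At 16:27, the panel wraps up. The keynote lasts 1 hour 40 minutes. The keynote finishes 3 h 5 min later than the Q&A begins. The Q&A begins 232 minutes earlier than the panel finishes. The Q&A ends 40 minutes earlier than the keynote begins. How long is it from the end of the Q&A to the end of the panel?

The Q&A starts at 16:27 − 232 min = 12:35.
The keynote ends at 12:35 + 185 min = 15:40.
The keynote starts at 15:40 − 100 min = 14:00.
The Q&A ends at 14:00 − 40 min = 13:20.
From 13:20 to 16:27 is 3 h 7 min.

3 h 7 min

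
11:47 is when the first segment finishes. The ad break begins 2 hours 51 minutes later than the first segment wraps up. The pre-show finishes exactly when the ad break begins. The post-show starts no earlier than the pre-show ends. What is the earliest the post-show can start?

The ad break starts at 11:47 + 171 min = 14:38.
So the pre-show ends at 14:38.
The post-show is bounded by the pre-show, so the earliest it can start is 14:38.

14:38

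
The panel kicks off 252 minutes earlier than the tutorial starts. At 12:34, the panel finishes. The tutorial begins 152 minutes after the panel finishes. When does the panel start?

10:54

The tutorial starts at 12:34 + 152 min = 15:06.
The panel starts at 15:06 − 252 min = 10:54.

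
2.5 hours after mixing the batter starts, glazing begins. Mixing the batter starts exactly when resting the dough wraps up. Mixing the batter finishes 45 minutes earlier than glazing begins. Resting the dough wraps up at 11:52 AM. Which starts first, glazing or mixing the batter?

Mixing the batter starts at 11:52 AM.
Glazing starts at 11:52 AM + 150 min = 2:22 PM.
Glazing starts at 2:22 PM and mixing the batter starts at 11:52 AM, so mixing the batter is first.

mixing the batter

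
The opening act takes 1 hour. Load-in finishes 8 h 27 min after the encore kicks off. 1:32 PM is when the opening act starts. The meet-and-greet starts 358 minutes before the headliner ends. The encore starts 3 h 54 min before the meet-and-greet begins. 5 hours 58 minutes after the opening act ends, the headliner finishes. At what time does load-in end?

7:05 PM

The opening act ends at 1:32 PM + 60 min = 2:32 PM.
The headliner ends at 2:32 PM + 358 min = 8:30 PM.
The meet-and-greet starts at 8:30 PM − 358 min = 2:32 PM.
The encore starts at 2:32 PM − 234 min = 10:38 AM.
Load-in ends at 10:38 AM + 507 min = 7:05 PM.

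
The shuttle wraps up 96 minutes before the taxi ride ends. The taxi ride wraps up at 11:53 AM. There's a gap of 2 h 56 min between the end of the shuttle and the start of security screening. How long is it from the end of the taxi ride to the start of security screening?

1 hour 20 minutes

The shuttle ends at 11:53 AM − 96 min = 10:17 AM.
Security screening starts at 10:17 AM + 176 min = 1:13 PM.
From 11:53 AM to 1:13 PM is 1 hour 20 minutes.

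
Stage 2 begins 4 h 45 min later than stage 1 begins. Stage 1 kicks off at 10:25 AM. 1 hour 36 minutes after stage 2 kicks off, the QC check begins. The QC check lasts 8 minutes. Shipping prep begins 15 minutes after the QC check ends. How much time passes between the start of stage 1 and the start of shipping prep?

6 h 44 min

Stage 2 starts at 10:25 AM + 285 min = 3:10 PM.
The QC check starts at 3:10 PM + 96 min = 4:46 PM.
The QC check ends at 4:46 PM + 8 min = 4:54 PM.
Shipping prep starts at 4:54 PM + 15 min = 5:09 PM.
From 10:25 AM to 5:09 PM is 6 h 44 min.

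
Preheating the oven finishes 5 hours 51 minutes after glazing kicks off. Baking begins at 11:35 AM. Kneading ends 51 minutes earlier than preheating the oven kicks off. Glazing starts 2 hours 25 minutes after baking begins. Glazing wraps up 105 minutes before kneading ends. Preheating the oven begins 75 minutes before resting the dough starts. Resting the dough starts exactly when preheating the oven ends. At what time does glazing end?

4:00 PM

Glazing starts at 11:35 AM + 145 min = 2:00 PM.
Preheating the oven ends at 2:00 PM + 351 min = 7:51 PM.
So resting the dough starts at 7:51 PM.
Preheating the oven starts at 7:51 PM − 75 min = 6:36 PM.
Kneading ends at 6:36 PM − 51 min = 5:45 PM.
Glazing ends at 5:45 PM − 105 min = 4:00 PM.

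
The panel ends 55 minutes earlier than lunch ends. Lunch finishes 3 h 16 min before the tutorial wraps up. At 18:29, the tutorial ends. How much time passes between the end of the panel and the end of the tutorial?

Lunch ends at 18:29 − 196 min = 15:13.
The panel ends at 15:13 − 55 min = 14:18.
From 14:18 to 18:29 is 251 minutes.

251 minutes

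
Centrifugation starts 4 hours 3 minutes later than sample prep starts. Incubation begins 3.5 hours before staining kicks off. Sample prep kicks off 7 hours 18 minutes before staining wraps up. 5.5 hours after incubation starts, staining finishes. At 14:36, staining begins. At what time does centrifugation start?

13:21

Incubation starts at 14:36 − 210 min = 11:06.
Staining ends at 11:06 + 330 min = 16:36.
Sample prep starts at 16:36 − 438 min = 09:18.
Centrifugation starts at 09:18 + 243 min = 13:21.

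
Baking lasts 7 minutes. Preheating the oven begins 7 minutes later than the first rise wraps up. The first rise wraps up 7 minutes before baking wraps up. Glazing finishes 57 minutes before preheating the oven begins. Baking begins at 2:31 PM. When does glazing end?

1:41 PM

Baking ends at 2:31 PM + 7 min = 2:38 PM.
The first rise ends at 2:38 PM − 7 min = 2:31 PM.
Preheating the oven starts at 2:31 PM + 7 min = 2:38 PM.
Glazing ends at 2:38 PM − 57 min = 1:41 PM.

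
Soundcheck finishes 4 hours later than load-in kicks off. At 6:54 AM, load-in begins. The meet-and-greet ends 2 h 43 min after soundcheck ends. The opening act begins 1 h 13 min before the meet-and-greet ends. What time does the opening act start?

Soundcheck ends at 6:54 AM + 240 min = 10:54 AM.
The meet-and-greet ends at 10:54 AM + 163 min = 1:37 PM.
The opening act starts at 1:37 PM − 73 min = 12:24 PM.

12:24 PM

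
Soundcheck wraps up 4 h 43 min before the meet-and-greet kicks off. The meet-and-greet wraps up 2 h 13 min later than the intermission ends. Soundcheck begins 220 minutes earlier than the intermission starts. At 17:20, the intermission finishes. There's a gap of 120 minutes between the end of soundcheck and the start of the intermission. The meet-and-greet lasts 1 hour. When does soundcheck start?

The meet-and-greet ends at 17:20 + 133 min = 19:33.
The meet-and-greet starts at 19:33 − 60 min = 18:33.
Soundcheck ends at 18:33 − 283 min = 13:50.
The intermission starts at 13:50 + 120 min = 15:50.
Soundcheck starts at 15:50 − 220 min = 12:10.

12:10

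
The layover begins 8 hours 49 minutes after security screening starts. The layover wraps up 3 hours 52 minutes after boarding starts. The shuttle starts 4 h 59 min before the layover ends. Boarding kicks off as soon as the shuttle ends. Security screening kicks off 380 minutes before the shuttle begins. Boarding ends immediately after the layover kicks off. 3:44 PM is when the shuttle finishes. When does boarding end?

5:06 PM

Boarding starts at 3:44 PM.
The layover ends at 3:44 PM + 232 min = 7:36 PM.
The shuttle starts at 7:36 PM − 299 min = 2:37 PM.
Security screening starts at 2:37 PM − 380 min = 8:17 AM.
The layover starts at 8:17 AM + 529 min = 5:06 PM.
So boarding ends at 5:06 PM.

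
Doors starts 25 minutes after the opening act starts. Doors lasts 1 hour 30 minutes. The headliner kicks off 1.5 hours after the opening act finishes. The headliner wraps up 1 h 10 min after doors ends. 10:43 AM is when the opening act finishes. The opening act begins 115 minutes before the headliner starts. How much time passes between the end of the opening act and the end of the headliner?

2 hours 40 minutes

The headliner starts at 10:43 AM + 90 min = 12:13 PM.
The opening act starts at 12:13 PM − 115 min = 10:18 AM.
Doors starts at 10:18 AM + 25 min = 10:43 AM.
Doors ends at 10:43 AM + 90 min = 12:13 PM.
The headliner ends at 12:13 PM + 70 min = 1:23 PM.
From 10:43 AM to 1:23 PM is 2 hours 40 minutes.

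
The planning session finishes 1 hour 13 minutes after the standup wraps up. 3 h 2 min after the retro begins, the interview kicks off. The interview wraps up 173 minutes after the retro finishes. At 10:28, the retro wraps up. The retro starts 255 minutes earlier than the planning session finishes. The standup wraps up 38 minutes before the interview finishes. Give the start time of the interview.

The interview ends at 10:28 + 173 min = 13:21.
The standup ends at 13:21 − 38 min = 12:43.
The planning session ends at 12:43 + 73 min = 13:56.
The retro starts at 13:56 − 255 min = 09:41.
The interview starts at 09:41 + 182 min = 12:43.

12:43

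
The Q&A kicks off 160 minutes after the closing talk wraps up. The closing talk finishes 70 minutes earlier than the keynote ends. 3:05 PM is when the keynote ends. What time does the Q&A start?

The closing talk ends at 3:05 PM − 70 min = 1:55 PM.
The Q&A starts at 1:55 PM + 160 min = 4:35 PM.

4:35 PM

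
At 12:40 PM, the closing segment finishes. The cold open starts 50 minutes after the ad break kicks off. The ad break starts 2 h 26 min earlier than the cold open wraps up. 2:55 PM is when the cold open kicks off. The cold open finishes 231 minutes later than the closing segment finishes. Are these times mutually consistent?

Yes

The cold open ends at 12:40 PM + 231 min = 4:31 PM.
The ad break starts at 4:31 PM − 146 min = 2:05 PM.
The cold open starts at 2:05 PM + 50 min = 2:55 PM.
That matches the stated 2:55 PM, so the schedule is consistent.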